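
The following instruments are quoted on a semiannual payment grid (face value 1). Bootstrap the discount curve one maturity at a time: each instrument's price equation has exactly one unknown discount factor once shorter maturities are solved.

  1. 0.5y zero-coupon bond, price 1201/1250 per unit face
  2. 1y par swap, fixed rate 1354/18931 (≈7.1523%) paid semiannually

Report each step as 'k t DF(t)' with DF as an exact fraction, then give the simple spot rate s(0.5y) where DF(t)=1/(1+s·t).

step 1 [0.5y] zero: DF = P = 1201/1250 ≈ 0.960800
step 2 [1y] swap r/2=677/18931: DF=(1 − 677/18931·(0.960800))/(1+677/18931) = 9323/10000 ≈ 0.932300

1 1/2 1201/1250
2 1 9323/10000
s(0.5y) = (1/(1201/1250) − 1)/(1/2) = 98/1201 ≈ 8.1599%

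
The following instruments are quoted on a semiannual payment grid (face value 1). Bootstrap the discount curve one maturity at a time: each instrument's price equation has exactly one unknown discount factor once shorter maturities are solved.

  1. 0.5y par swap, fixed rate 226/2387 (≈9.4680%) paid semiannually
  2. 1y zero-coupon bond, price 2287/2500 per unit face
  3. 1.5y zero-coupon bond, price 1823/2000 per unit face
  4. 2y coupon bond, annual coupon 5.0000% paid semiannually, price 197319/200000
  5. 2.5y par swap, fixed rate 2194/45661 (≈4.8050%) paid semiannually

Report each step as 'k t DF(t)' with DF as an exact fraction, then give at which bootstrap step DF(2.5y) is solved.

step 1 [0.5y] swap r/2=113/2387: DF=(1 − 113/2387·(0))/(1+113/2387) = 2387/2500 ≈ 0.954800
step 2 [1y] zero: DF = P = 2287/2500 ≈ 0.914800
step 3 [1.5y] zero: DF = P = 1823/2000 ≈ 0.911500
step 4 [2y] bond c/2=1/40: DF=(197319/200000 − 1/40·(0.954800+0.914800+0.911500))/(1+1/40) = 8947/10000 ≈ 0.894700
step 5 [2.5y] swap r/2=1097/45661: DF=(1 − 1097/45661·(0.954800+0.914800+0.911500+0.894700))/(1+1097/45661) = 8903/10000 ≈ 0.890300

1 1/2 2387/2500
2 1 2287/2500
3 3/2 1823/2000
4 2 8947/10000
5 5/2 8903/10000
DF(2.5y) is solved at step 5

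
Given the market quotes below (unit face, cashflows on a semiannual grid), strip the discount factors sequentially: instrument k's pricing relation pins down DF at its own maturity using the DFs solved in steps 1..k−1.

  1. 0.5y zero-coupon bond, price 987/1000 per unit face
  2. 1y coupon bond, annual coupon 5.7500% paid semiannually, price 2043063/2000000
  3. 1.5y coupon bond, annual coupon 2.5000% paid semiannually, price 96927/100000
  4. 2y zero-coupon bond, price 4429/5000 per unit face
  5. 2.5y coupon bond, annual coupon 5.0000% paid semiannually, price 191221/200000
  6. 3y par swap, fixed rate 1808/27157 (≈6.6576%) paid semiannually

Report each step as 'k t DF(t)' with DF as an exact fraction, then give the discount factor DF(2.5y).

step 1 [0.5y] zero: DF = P = 987/1000 ≈ 0.987000
step 2 [1y] bond c/2=23/800: DF=(2043063/2000000 − 23/800·(0.987000))/(1+23/800) = 4827/5000 ≈ 0.965400
step 3 [1.5y] bond c/2=1/80: DF=(96927/100000 − 1/80·(0.987000+0.965400))/(1+1/80) = 2333/2500 ≈ 0.933200
step 4 [2y] zero: DF = P = 4429/5000 ≈ 0.885800
step 5 [2.5y] bond c/2=1/40: DF=(191221/200000 − 1/40·(0.987000+0.965400+0.933200+0.885800))/(1+1/40) = 1051/1250 ≈ 0.840800
step 6 [3y] swap r/2=904/27157: DF=(1 − 904/27157·(0.987000+0.965400+0.933200+0.885800+0.840800))/(1+904/27157) = 512/625 ≈ 0.819200

1 1/2 987/1000
2 1 4827/5000
3 3/2 2333/2500
4 2 4429/5000
5 5/2 1051/1250
6 3 512/625
DF(2.5y) = 1051/1250 ≈ 0.840800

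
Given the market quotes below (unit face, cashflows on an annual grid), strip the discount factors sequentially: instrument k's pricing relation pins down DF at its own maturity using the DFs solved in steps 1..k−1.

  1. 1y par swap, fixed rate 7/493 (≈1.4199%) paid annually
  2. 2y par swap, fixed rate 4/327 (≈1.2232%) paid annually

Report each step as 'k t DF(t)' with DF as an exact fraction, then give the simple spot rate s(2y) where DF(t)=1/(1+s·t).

1 1 493/500
2 2 122/125
s(2y) = (1/(122/125) − 1)/(2) = 3/244 ≈ 1.2295%

step 1 [1y] swap r/1=7/493: DF=(1 − 7/493·(0))/(1+7/493) = 493/500 ≈ 0.986000
step 2 [2y] swap r/1=4/327: DF=(1 − 4/327·(0.986000))/(1+4/327) = 122/125 ≈ 0.976000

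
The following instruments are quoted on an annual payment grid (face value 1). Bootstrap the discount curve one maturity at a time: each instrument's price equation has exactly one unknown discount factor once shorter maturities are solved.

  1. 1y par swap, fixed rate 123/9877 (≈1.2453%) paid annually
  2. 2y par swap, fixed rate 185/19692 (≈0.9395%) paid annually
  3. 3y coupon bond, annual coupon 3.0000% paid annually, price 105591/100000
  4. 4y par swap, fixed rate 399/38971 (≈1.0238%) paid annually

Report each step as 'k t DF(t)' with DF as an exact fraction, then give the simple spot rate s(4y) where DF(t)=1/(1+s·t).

1 1 9877/10000
2 2 1963/2000
3 3 4839/5000
4 4 9601/10000
s(4y) = (1/(9601/10000) − 1)/(4) = 399/38404 ≈ 1.0390%

step 1 [1y] swap r/1=123/9877: DF=(1 − 123/9877·(0))/(1+123/9877) = 9877/10000 ≈ 0.987700
step 2 [2y] swap r/1=185/19692: DF=(1 − 185/19692·(0.987700))/(1+185/19692) = 1963/2000 ≈ 0.981500
step 3 [3y] bond c/1=3/100: DF=(105591/100000 − 3/100·(0.987700+0.981500))/(1+3/100) = 4839/5000 ≈ 0.967800
step 4 [4y] swap r/1=399/38971: DF=(1 − 399/38971·(0.987700+0.981500+0.967800))/(1+399/38971) = 9601/10000 ≈ 0.960100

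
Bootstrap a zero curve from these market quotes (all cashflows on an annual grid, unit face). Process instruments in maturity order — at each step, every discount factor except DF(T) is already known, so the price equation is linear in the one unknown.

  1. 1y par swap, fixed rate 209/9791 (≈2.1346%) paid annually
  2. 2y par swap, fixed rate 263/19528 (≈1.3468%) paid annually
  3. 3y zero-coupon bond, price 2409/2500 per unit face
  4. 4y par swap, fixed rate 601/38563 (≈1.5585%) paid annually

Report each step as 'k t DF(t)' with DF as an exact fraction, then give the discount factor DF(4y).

step 1 [1y] swap r/1=209/9791: DF=(1 − 209/9791·(0))/(1+209/9791) = 9791/10000 ≈ 0.979100
step 2 [2y] swap r/1=263/19528: DF=(1 − 263/19528·(0.979100))/(1+263/19528) = 9737/10000 ≈ 0.973700
step 3 [3y] zero: DF = P = 2409/2500 ≈ 0.963600
step 4 [4y] swap r/1=601/38563: DF=(1 − 601/38563·(0.979100+0.973700+0.963600))/(1+601/38563) = 9399/10000 ≈ 0.939900

1 1 9791/10000
2 2 9737/10000
3 3 2409/2500
4 4 9399/10000
DF(4y) = 9399/10000 ≈ 0.939900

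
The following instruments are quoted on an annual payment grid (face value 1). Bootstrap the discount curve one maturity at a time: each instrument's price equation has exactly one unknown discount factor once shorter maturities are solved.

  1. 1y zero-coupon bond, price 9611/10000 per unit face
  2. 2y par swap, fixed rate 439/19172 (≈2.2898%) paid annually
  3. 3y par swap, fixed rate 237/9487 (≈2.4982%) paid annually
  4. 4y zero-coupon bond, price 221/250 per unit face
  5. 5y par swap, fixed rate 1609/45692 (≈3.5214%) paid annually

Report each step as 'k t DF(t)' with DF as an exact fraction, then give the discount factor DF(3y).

step 1 [1y] zero: DF = P = 9611/10000 ≈ 0.961100
step 2 [2y] swap r/1=439/19172: DF=(1 − 439/19172·(0.961100))/(1+439/19172) = 9561/10000 ≈ 0.956100
step 3 [3y] swap r/1=237/9487: DF=(1 − 237/9487·(0.961100+0.956100))/(1+237/9487) = 9289/10000 ≈ 0.928900
step 4 [4y] zero: DF = P = 221/250 ≈ 0.884000
step 5 [5y] swap r/1=1609/45692: DF=(1 − 1609/45692·(0.961100+0.956100+0.928900+0.884000))/(1+1609/45692) = 8391/10000 ≈ 0.839100

1 1 9611/10000
2 2 9561/10000
3 3 9289/10000
4 4 221/250
5 5 8391/10000
DF(3y) = 9289/10000 ≈ 0.928900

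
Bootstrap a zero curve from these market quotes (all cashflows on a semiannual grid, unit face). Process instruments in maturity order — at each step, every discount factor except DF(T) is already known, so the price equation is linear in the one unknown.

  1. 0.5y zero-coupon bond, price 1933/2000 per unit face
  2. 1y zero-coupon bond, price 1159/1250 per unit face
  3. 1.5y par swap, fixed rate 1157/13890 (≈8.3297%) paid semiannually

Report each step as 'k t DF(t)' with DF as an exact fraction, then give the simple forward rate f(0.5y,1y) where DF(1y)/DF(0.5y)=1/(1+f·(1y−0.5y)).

1 1/2 1933/2000
2 1 1159/1250
3 3/2 8843/10000
f(0.5y,1y) = ((1933/2000)/(1159/1250) − 1)/(1/2) = 393/4636 ≈ 8.4771%

step 1 [0.5y] zero: DF = P = 1933/2000 ≈ 0.966500
step 2 [1y] zero: DF = P = 1159/1250 ≈ 0.927200
step 3 [1.5y] swap r/2=1157/27780: DF=(1 − 1157/27780·(0.966500+0.927200))/(1+1157/27780) = 8843/10000 ≈ 0.884300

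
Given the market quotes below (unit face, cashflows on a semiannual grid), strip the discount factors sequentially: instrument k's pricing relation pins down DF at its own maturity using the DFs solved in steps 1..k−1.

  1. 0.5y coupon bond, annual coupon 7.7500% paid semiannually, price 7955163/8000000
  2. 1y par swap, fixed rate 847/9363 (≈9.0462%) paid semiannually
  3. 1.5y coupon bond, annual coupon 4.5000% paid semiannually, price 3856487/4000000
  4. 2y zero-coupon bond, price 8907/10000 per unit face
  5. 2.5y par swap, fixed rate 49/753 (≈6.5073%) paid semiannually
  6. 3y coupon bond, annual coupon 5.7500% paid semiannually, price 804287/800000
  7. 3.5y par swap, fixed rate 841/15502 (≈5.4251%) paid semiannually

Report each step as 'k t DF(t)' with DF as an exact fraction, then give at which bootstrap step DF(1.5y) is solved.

step 1 [0.5y] bond c/2=31/800: DF=(7955163/8000000 − 31/800·(0))/(1+31/800) = 9573/10000 ≈ 0.957300
step 2 [1y] swap r/2=847/18726: DF=(1 − 847/18726·(0.957300))/(1+847/18726) = 9153/10000 ≈ 0.915300
step 3 [1.5y] bond c/2=9/400: DF=(3856487/4000000 − 9/400·(0.957300+0.915300))/(1+9/400) = 9017/10000 ≈ 0.901700
step 4 [2y] zero: DF = P = 8907/10000 ≈ 0.890700
step 5 [2.5y] swap r/2=49/1506: DF=(1 − 49/1506·(0.957300+0.915300+0.901700+0.890700))/(1+49/1506) = 853/1000 ≈ 0.853000
step 6 [3y] bond c/2=23/800: DF=(804287/800000 − 23/800·(0.957300+0.915300+0.901700+0.890700+0.853000))/(1+23/800) = 851/1000 ≈ 0.851000
step 7 [3.5y] swap r/2=841/31004: DF=(1 − 841/31004·(0.957300+0.915300+0.901700+0.890700+0.853000+0.851000))/(1+841/31004) = 4159/5000 ≈ 0.831800

1 1/2 9573/10000
2 1 9153/10000
3 3/2 9017/10000
4 2 8907/10000
5 5/2 853/1000
6 3 851/1000
7 7/2 4159/5000
DF(1.5y) is solved at step 3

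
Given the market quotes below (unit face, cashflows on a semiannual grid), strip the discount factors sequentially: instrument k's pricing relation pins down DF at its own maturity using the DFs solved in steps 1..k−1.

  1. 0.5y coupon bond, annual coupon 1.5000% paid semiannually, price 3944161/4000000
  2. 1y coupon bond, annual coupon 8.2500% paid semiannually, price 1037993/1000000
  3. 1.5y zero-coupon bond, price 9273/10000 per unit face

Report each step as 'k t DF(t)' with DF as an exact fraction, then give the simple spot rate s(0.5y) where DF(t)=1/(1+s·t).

step 1 [0.5y] bond c/2=3/400: DF=(3944161/4000000 − 3/400·(0))/(1+3/400) = 9787/10000 ≈ 0.978700
step 2 [1y] bond c/2=33/800: DF=(1037993/1000000 − 33/800·(0.978700))/(1+33/800) = 9581/10000 ≈ 0.958100
step 3 [1.5y] zero: DF = P = 9273/10000 ≈ 0.927300

1 1/2 9787/10000
2 1 9581/10000
3 3/2 9273/10000
s(0.5y) = (1/(9787/10000) − 1)/(1/2) = 426/9787 ≈ 4.3527%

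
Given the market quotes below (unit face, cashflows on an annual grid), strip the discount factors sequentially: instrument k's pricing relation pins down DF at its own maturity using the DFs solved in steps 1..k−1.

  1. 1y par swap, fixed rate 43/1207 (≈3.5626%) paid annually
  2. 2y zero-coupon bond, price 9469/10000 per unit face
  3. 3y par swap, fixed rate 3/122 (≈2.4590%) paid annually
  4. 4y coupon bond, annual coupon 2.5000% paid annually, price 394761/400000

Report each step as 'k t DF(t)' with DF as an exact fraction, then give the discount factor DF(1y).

step 1 [1y] swap r/1=43/1207: DF=(1 − 43/1207·(0))/(1+43/1207) = 1207/1250 ≈ 0.965600
step 2 [2y] zero: DF = P = 9469/10000 ≈ 0.946900
step 3 [3y] swap r/1=3/122: DF=(1 − 3/122·(0.965600+0.946900))/(1+3/122) = 9301/10000 ≈ 0.930100
step 4 [4y] bond c/1=1/40: DF=(394761/400000 − 1/40·(0.965600+0.946900+0.930100))/(1+1/40) = 1787/2000 ≈ 0.893500

1 1 1207/1250
2 2 9469/10000
3 3 9301/10000
4 4 1787/2000
DF(1y) = 1207/1250 ≈ 0.965600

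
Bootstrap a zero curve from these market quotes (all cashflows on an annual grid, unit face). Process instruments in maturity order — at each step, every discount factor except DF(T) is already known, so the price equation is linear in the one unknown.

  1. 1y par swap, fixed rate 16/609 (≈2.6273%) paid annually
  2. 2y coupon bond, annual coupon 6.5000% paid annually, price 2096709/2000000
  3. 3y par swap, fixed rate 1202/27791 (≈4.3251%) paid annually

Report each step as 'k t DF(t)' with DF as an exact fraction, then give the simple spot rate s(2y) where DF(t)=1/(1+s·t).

step 1 [1y] swap r/1=16/609: DF=(1 − 16/609·(0))/(1+16/609) = 609/625 ≈ 0.974400
step 2 [2y] bond c/1=13/200: DF=(2096709/2000000 − 13/200·(0.974400))/(1+13/200) = 9249/10000 ≈ 0.924900
step 3 [3y] swap r/1=1202/27791: DF=(1 − 1202/27791·(0.974400+0.924900))/(1+1202/27791) = 4399/5000 ≈ 0.879800

1 1 609/625
2 2 9249/10000
3 3 4399/5000
s(2y) = (1/(9249/10000) − 1)/(2) = 751/18498 ≈ 4.0599%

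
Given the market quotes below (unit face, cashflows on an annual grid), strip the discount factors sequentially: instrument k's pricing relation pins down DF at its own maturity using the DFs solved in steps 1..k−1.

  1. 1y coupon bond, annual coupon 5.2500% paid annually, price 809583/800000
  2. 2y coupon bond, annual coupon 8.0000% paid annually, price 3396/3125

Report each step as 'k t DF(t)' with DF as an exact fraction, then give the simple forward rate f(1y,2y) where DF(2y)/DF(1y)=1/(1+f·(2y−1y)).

step 1 [1y] bond c/1=21/400: DF=(809583/800000 − 21/400·(0))/(1+21/400) = 1923/2000 ≈ 0.961500
step 2 [2y] bond c/1=2/25: DF=(3396/3125 − 2/25·(0.961500))/(1+2/25) = 187/200 ≈ 0.935000

1 1 1923/2000
2 2 187/200
f(1y,2y) = ((1923/2000)/(187/200) − 1)/(1) = 53/1870 ≈ 2.8342%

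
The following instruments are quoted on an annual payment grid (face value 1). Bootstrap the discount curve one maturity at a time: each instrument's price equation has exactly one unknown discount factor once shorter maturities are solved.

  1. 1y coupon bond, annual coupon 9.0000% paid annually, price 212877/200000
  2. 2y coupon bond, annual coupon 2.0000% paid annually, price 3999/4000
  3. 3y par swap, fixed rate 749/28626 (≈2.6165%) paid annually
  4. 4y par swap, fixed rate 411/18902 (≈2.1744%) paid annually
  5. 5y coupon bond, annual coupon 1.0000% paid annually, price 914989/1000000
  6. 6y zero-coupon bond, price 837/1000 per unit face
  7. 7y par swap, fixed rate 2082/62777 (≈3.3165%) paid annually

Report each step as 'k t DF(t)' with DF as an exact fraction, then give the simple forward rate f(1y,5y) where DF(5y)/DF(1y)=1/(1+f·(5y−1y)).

1 1 1953/2000
2 2 961/1000
3 3 9251/10000
4 4 4589/5000
5 5 1737/2000
6 6 837/1000
7 7 3959/5000
f(1y,5y) = ((1953/2000)/(1737/2000) − 1)/(4) = 6/193 ≈ 3.1088%

step 1 [1y] bond c/1=9/100: DF=(212877/200000 − 9/100·(0))/(1+9/100) = 1953/2000 ≈ 0.976500
step 2 [2y] bond c/1=1/50: DF=(3999/4000 − 1/50·(0.976500))/(1+1/50) = 961/1000 ≈ 0.961000
step 3 [3y] swap r/1=749/28626: DF=(1 − 749/28626·(0.976500+0.961000))/(1+749/28626) = 9251/10000 ≈ 0.925100
step 4 [4y] swap r/1=411/18902: DF=(1 − 411/18902·(0.976500+0.961000+0.925100))/(1+411/18902) = 4589/5000 ≈ 0.917800
step 5 [5y] bond c/1=1/100: DF=(914989/1000000 − 1/100·(0.976500+0.961000+0.925100+0.917800))/(1+1/100) = 1737/2000 ≈ 0.868500
step 6 [6y] zero: DF = P = 837/1000 ≈ 0.837000
step 7 [7y] swap r/1=2082/62777: DF=(1 − 2082/62777·(0.976500+0.961000+0.925100+0.917800+0.868500+0.837000))/(1+2082/62777) = 3959/5000 ≈ 0.791800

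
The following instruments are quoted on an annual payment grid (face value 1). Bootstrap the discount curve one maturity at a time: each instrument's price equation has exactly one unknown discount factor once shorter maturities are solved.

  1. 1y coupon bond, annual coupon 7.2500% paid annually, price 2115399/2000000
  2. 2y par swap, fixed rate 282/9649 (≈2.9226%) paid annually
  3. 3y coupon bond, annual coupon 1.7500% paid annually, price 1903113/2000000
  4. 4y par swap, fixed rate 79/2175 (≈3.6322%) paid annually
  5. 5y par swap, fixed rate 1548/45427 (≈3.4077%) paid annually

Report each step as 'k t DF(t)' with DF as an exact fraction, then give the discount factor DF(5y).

step 1 [1y] bond c/1=29/400: DF=(2115399/2000000 − 29/400·(0))/(1+29/400) = 4931/5000 ≈ 0.986200
step 2 [2y] swap r/1=282/9649: DF=(1 − 282/9649·(0.986200))/(1+282/9649) = 2359/2500 ≈ 0.943600
step 3 [3y] bond c/1=7/400: DF=(1903113/2000000 − 7/400·(0.986200+0.943600))/(1+7/400) = 451/500 ≈ 0.902000
step 4 [4y] swap r/1=79/2175: DF=(1 − 79/2175·(0.986200+0.943600+0.902000))/(1+79/2175) = 8657/10000 ≈ 0.865700
step 5 [5y] swap r/1=1548/45427: DF=(1 − 1548/45427·(0.986200+0.943600+0.902000+0.865700))/(1+1548/45427) = 2113/2500 ≈ 0.845200

1 1 4931/5000
2 2 2359/2500
3 3 451/500
4 4 8657/10000
5 5 2113/2500
DF(5y) = 2113/2500 ≈ 0.845200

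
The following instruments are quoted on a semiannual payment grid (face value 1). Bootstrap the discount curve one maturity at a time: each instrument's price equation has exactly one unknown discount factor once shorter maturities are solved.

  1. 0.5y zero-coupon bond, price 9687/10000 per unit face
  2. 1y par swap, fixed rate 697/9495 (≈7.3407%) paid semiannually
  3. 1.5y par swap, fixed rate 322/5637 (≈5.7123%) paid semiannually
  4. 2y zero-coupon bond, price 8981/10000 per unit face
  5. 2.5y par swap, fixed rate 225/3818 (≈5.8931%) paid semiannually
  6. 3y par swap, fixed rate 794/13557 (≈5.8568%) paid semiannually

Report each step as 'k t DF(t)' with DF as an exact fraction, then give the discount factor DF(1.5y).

step 1 [0.5y] zero: DF = P = 9687/10000 ≈ 0.968700
step 2 [1y] swap r/2=697/18990: DF=(1 − 697/18990·(0.968700))/(1+697/18990) = 9303/10000 ≈ 0.930300
step 3 [1.5y] swap r/2=161/5637: DF=(1 − 161/5637·(0.968700+0.930300))/(1+161/5637) = 1839/2000 ≈ 0.919500
step 4 [2y] zero: DF = P = 8981/10000 ≈ 0.898100
step 5 [2.5y] swap r/2=225/7636: DF=(1 − 225/7636·(0.968700+0.930300+0.919500+0.898100))/(1+225/7636) = 173/200 ≈ 0.865000
step 6 [3y] swap r/2=397/13557: DF=(1 − 397/13557·(0.968700+0.930300+0.919500+0.898100+0.865000))/(1+397/13557) = 2103/2500 ≈ 0.841200

1 1/2 9687/10000
2 1 9303/10000
3 3/2 1839/2000
4 2 8981/10000
5 5/2 173/200
6 3 2103/2500
DF(1.5y) = 1839/2000 ≈ 0.919500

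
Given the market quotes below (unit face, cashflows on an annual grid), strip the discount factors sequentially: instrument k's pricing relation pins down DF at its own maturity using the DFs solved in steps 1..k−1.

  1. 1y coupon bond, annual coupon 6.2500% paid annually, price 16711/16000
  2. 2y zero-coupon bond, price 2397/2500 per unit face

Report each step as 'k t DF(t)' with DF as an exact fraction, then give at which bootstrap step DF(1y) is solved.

step 1 [1y] bond c/1=1/16: DF=(16711/16000 − 1/16·(0))/(1+1/16) = 983/1000 ≈ 0.983000
step 2 [2y] zero: DF = P = 2397/2500 ≈ 0.958800

1 1 983/1000
2 2 2397/2500
DF(1y) is solved at step 1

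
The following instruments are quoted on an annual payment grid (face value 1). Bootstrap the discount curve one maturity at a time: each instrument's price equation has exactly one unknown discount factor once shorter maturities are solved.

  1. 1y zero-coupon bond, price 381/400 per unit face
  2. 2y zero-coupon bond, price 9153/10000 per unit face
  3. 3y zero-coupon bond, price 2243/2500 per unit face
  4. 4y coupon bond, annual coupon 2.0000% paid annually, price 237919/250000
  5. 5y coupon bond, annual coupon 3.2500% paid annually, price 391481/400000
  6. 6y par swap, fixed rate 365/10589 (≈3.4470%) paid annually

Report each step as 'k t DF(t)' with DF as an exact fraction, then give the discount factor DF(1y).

1 1 381/400
2 2 9153/10000
3 3 2243/2500
4 4 2197/2500
5 5 2083/2500
6 6 327/400
DF(1y) = 381/400 ≈ 0.952500

step 1 [1y] zero: DF = P = 381/400 ≈ 0.952500
step 2 [2y] zero: DF = P = 9153/10000 ≈ 0.915300
step 3 [3y] zero: DF = P = 2243/2500 ≈ 0.897200
step 4 [4y] bond c/1=1/50: DF=(237919/250000 − 1/50·(0.952500+0.915300+0.897200))/(1+1/50) = 2197/2500 ≈ 0.878800
step 5 [5y] bond c/1=13/400: DF=(391481/400000 − 13/400·(0.952500+0.915300+0.897200+0.878800))/(1+13/400) = 2083/2500 ≈ 0.833200
step 6 [6y] swap r/1=365/10589: DF=(1 − 365/10589·(0.952500+0.915300+0.897200+0.878800+0.833200))/(1+365/10589) = 327/400 ≈ 0.817500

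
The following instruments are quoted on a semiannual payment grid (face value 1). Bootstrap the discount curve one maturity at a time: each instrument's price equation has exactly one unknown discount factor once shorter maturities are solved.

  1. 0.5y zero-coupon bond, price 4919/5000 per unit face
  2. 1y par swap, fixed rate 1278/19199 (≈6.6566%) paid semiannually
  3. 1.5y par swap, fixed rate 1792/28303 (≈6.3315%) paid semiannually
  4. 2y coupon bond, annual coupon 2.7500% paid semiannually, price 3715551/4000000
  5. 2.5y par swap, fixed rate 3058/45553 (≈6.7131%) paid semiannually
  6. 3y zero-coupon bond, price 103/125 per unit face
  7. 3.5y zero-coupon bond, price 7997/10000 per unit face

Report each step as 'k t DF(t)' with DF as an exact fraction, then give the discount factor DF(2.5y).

1 1/2 4919/5000
2 1 9361/10000
3 3/2 569/625
4 2 8779/10000
5 5/2 8471/10000
6 3 103/125
7 7/2 7997/10000
DF(2.5y) = 8471/10000 ≈ 0.847100

step 1 [0.5y] zero: DF = P = 4919/5000 ≈ 0.983800
step 2 [1y] swap r/2=639/19199: DF=(1 − 639/19199·(0.983800))/(1+639/19199) = 9361/10000 ≈ 0.936100
step 3 [1.5y] swap r/2=896/28303: DF=(1 − 896/28303·(0.983800+0.936100))/(1+896/28303) = 569/625 ≈ 0.910400
step 4 [2y] bond c/2=11/800: DF=(3715551/4000000 − 11/800·(0.983800+0.936100+0.910400))/(1+11/800) = 8779/10000 ≈ 0.877900
step 5 [2.5y] swap r/2=1529/45553: DF=(1 − 1529/45553·(0.983800+0.936100+0.910400+0.877900))/(1+1529/45553) = 8471/10000 ≈ 0.847100
step 6 [3y] zero: DF = P = 103/125 ≈ 0.824000
step 7 [3.5y] zero: DF = P = 7997/10000 ≈ 0.799700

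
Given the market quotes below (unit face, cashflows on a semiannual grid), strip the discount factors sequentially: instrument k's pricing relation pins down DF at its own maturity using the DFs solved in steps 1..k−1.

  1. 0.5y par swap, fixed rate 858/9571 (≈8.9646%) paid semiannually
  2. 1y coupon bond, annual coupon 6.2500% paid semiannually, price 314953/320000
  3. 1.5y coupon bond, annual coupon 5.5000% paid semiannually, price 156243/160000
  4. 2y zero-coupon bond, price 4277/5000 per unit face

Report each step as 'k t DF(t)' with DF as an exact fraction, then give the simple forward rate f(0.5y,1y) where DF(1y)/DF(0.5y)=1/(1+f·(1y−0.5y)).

1 1/2 9571/10000
2 1 4627/5000
3 3/2 9/10
4 2 4277/5000
f(0.5y,1y) = ((9571/10000)/(4627/5000) − 1)/(1/2) = 317/4627 ≈ 6.8511%

step 1 [0.5y] swap r/2=429/9571: DF=(1 − 429/9571·(0))/(1+429/9571) = 9571/10000 ≈ 0.957100
step 2 [1y] bond c/2=1/32: DF=(314953/320000 − 1/32·(0.957100))/(1+1/32) = 4627/5000 ≈ 0.925400
step 3 [1.5y] bond c/2=11/400: DF=(156243/160000 − 11/400·(0.957100+0.925400))/(1+11/400) = 9/10 ≈ 0.900000
step 4 [2y] zero: DF = P = 4277/5000 ≈ 0.855400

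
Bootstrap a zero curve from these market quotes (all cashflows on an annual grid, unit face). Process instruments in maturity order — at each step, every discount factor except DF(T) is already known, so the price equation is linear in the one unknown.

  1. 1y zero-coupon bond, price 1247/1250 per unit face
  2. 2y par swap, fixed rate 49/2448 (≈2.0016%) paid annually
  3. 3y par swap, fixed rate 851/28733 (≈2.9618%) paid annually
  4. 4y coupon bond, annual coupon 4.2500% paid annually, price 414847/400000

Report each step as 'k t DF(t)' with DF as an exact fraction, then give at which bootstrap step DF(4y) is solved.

1 1 1247/1250
2 2 1201/1250
3 3 9149/10000
4 4 8777/10000
DF(4y) is solved at step 4

step 1 [1y] zero: DF = P = 1247/1250 ≈ 0.997600
step 2 [2y] swap r/1=49/2448: DF=(1 − 49/2448·(0.997600))/(1+49/2448) = 1201/1250 ≈ 0.960800
step 3 [3y] swap r/1=851/28733: DF=(1 − 851/28733·(0.997600+0.960800))/(1+851/28733) = 9149/10000 ≈ 0.914900
step 4 [4y] bond c/1=17/400: DF=(414847/400000 − 17/400·(0.997600+0.960800+0.914900))/(1+17/400) = 8777/10000 ≈ 0.877700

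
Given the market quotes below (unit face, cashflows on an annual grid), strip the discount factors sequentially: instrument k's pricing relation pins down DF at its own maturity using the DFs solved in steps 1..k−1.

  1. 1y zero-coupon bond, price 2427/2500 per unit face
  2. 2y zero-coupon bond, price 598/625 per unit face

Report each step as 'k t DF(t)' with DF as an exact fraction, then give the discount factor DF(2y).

step 1 [1y] zero: DF = P = 2427/2500 ≈ 0.970800
step 2 [2y] zero: DF = P = 598/625 ≈ 0.956800

1 1 2427/2500
2 2 598/625
DF(2y) = 598/625 ≈ 0.956800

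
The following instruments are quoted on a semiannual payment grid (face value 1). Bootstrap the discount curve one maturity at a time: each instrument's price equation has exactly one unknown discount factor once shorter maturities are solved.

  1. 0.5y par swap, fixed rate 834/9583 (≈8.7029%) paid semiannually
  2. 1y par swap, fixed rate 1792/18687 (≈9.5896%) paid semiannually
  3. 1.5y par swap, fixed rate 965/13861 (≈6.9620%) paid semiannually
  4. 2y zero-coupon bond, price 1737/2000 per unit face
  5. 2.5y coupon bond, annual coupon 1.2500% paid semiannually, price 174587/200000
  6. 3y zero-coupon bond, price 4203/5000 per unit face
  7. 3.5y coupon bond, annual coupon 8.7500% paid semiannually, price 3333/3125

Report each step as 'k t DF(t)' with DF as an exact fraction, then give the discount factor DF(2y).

step 1 [0.5y] swap r/2=417/9583: DF=(1 − 417/9583·(0))/(1+417/9583) = 9583/10000 ≈ 0.958300
step 2 [1y] swap r/2=896/18687: DF=(1 − 896/18687·(0.958300))/(1+896/18687) = 569/625 ≈ 0.910400
step 3 [1.5y] swap r/2=965/27722: DF=(1 − 965/27722·(0.958300+0.910400))/(1+965/27722) = 1807/2000 ≈ 0.903500
step 4 [2y] zero: DF = P = 1737/2000 ≈ 0.868500
step 5 [2.5y] bond c/2=1/160: DF=(174587/200000 − 1/160·(0.958300+0.910400+0.903500+0.868500))/(1+1/160) = 8449/10000 ≈ 0.844900
step 6 [3y] zero: DF = P = 4203/5000 ≈ 0.840600
step 7 [3.5y] bond c/2=7/160: DF=(3333/3125 − 7/160·(0.958300+0.910400+0.903500+0.868500+0.844900+0.840600))/(1+7/160) = 3993/5000 ≈ 0.798600

1 1/2 9583/10000
2 1 569/625
3 3/2 1807/2000
4 2 1737/2000
5 5/2 8449/10000
6 3 4203/5000
7 7/2 3993/5000
DF(2y) = 1737/2000 ≈ 0.868500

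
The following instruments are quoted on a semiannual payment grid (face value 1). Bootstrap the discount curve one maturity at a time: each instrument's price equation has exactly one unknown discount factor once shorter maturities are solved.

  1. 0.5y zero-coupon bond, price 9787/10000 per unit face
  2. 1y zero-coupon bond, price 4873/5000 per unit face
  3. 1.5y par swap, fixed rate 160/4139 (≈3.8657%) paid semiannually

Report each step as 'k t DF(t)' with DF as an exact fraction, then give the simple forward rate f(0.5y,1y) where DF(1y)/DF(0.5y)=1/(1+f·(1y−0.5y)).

1 1/2 9787/10000
2 1 4873/5000
3 3/2 118/125
f(0.5y,1y) = ((9787/10000)/(4873/5000) − 1)/(1/2) = 41/4873 ≈ 0.8414%

step 1 [0.5y] zero: DF = P = 9787/10000 ≈ 0.978700
step 2 [1y] zero: DF = P = 4873/5000 ≈ 0.974600
step 3 [1.5y] swap r/2=80/4139: DF=(1 − 80/4139·(0.978700+0.974600))/(1+80/4139) = 118/125 ≈ 0.944000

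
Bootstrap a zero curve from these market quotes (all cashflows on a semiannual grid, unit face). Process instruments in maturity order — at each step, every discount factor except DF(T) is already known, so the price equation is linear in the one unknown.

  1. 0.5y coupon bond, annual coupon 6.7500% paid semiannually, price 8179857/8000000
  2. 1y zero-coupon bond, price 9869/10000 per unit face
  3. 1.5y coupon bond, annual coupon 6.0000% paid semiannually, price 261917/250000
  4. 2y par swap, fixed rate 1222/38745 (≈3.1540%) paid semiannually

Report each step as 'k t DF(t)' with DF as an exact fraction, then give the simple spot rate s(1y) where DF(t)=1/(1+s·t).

step 1 [0.5y] bond c/2=27/800: DF=(8179857/8000000 − 27/800·(0))/(1+27/800) = 9891/10000 ≈ 0.989100
step 2 [1y] zero: DF = P = 9869/10000 ≈ 0.986900
step 3 [1.5y] bond c/2=3/100: DF=(261917/250000 − 3/100·(0.989100+0.986900))/(1+3/100) = 2399/2500 ≈ 0.959600
step 4 [2y] swap r/2=611/38745: DF=(1 − 611/38745·(0.989100+0.986900+0.959600))/(1+611/38745) = 9389/10000 ≈ 0.938900

1 1/2 9891/10000
2 1 9869/10000
3 3/2 2399/2500
4 2 9389/10000
s(1y) = (1/(9869/10000) − 1)/(1) = 131/9869 ≈ 1.3274%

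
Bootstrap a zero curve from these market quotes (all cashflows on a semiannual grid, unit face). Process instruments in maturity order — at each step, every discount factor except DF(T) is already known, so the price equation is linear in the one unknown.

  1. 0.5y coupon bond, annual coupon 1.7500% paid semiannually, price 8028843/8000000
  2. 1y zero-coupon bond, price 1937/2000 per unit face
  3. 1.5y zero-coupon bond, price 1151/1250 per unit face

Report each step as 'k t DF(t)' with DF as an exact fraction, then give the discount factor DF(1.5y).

1 1/2 9949/10000
2 1 1937/2000
3 3/2 1151/1250
DF(1.5y) = 1151/1250 ≈ 0.920800

step 1 [0.5y] bond c/2=7/800: DF=(8028843/8000000 − 7/800·(0))/(1+7/800) = 9949/10000 ≈ 0.994900
step 2 [1y] zero: DF = P = 1937/2000 ≈ 0.968500
step 3 [1.5y] zero: DF = P = 1151/1250 ≈ 0.920800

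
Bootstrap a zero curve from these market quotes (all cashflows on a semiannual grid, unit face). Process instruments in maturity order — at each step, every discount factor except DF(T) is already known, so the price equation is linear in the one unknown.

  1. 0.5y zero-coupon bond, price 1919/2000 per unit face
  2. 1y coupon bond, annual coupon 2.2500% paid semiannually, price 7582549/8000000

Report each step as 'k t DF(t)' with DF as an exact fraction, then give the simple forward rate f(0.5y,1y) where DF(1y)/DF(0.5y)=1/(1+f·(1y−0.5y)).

step 1 [0.5y] zero: DF = P = 1919/2000 ≈ 0.959500
step 2 [1y] bond c/2=9/800: DF=(7582549/8000000 − 9/800·(0.959500))/(1+9/800) = 4633/5000 ≈ 0.926600

1 1/2 1919/2000
2 1 4633/5000
f(0.5y,1y) = ((1919/2000)/(4633/5000) − 1)/(1/2) = 329/4633 ≈ 7.1012%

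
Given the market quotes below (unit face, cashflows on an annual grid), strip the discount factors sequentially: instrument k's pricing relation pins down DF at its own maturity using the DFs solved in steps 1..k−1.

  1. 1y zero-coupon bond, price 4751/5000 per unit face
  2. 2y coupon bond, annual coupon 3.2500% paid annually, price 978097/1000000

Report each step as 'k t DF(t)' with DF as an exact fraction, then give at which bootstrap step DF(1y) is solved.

1 1 4751/5000
2 2 4587/5000
DF(1y) is solved at step 1

step 1 [1y] zero: DF = P = 4751/5000 ≈ 0.950200
step 2 [2y] bond c/1=13/400: DF=(978097/1000000 − 13/400·(0.950200))/(1+13/400) = 4587/5000 ≈ 0.917400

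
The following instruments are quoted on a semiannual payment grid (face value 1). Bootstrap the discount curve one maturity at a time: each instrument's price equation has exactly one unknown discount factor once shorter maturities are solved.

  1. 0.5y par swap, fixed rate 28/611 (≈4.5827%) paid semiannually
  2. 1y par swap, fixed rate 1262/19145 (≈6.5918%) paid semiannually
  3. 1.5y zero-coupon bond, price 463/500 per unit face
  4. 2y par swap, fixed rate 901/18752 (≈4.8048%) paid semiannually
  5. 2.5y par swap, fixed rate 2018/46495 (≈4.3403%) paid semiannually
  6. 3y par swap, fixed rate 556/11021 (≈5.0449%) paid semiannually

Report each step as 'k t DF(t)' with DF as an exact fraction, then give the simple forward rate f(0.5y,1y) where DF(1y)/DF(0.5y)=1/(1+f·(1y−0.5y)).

step 1 [0.5y] swap r/2=14/611: DF=(1 − 14/611·(0))/(1+14/611) = 611/625 ≈ 0.977600
step 2 [1y] swap r/2=631/19145: DF=(1 − 631/19145·(0.977600))/(1+631/19145) = 9369/10000 ≈ 0.936900
step 3 [1.5y] zero: DF = P = 463/500 ≈ 0.926000
step 4 [2y] swap r/2=901/37504: DF=(1 − 901/37504·(0.977600+0.936900+0.926000))/(1+901/37504) = 9099/10000 ≈ 0.909900
step 5 [2.5y] swap r/2=1009/46495: DF=(1 − 1009/46495·(0.977600+0.936900+0.926000+0.909900))/(1+1009/46495) = 8991/10000 ≈ 0.899100
step 6 [3y] swap r/2=278/11021: DF=(1 − 278/11021·(0.977600+0.936900+0.926000+0.909900+0.899100))/(1+278/11021) = 861/1000 ≈ 0.861000

1 1/2 611/625
2 1 9369/10000
3 3/2 463/500
4 2 9099/10000
5 5/2 8991/10000
6 3 861/1000
f(0.5y,1y) = ((611/625)/(9369/10000) − 1)/(1/2) = 814/9369 ≈ 8.6882%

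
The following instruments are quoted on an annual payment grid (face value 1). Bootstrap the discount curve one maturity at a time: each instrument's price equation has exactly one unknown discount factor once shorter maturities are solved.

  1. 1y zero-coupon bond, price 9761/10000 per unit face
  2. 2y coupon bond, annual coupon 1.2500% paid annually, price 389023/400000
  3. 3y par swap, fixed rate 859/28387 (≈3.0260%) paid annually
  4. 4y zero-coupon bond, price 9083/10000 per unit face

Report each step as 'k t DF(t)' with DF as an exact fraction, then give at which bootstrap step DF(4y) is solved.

step 1 [1y] zero: DF = P = 9761/10000 ≈ 0.976100
step 2 [2y] bond c/1=1/80: DF=(389023/400000 − 1/80·(0.976100))/(1+1/80) = 1897/2000 ≈ 0.948500
step 3 [3y] swap r/1=859/28387: DF=(1 − 859/28387·(0.976100+0.948500))/(1+859/28387) = 9141/10000 ≈ 0.914100
step 4 [4y] zero: DF = P = 9083/10000 ≈ 0.908300

1 1 9761/10000
2 2 1897/2000
3 3 9141/10000
4 4 9083/10000
DF(4y) is solved at step 4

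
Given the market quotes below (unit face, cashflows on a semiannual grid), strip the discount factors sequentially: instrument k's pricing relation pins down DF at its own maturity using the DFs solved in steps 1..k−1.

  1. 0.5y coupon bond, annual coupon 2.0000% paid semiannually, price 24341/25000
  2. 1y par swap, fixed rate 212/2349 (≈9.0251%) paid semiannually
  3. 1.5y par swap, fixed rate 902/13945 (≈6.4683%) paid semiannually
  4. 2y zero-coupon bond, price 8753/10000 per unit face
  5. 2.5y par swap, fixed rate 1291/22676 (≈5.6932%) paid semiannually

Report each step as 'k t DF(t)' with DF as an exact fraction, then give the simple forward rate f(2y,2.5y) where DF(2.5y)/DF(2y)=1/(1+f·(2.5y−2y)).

1 1/2 241/250
2 1 572/625
3 3/2 4549/5000
4 2 8753/10000
5 5/2 8709/10000
f(2y,2.5y) = ((8753/10000)/(8709/10000) − 1)/(1/2) = 88/8709 ≈ 1.0104%

step 1 [0.5y] bond c/2=1/100: DF=(24341/25000 − 1/100·(0))/(1+1/100) = 241/250 ≈ 0.964000
step 2 [1y] swap r/2=106/2349: DF=(1 − 106/2349·(0.964000))/(1+106/2349) = 572/625 ≈ 0.915200
step 3 [1.5y] swap r/2=451/13945: DF=(1 − 451/13945·(0.964000+0.915200))/(1+451/13945) = 4549/5000 ≈ 0.909800
step 4 [2y] zero: DF = P = 8753/10000 ≈ 0.875300
step 5 [2.5y] swap r/2=1291/45352: DF=(1 − 1291/45352·(0.964000+0.915200+0.909800+0.875300))/(1+1291/45352) = 8709/10000 ≈ 0.870900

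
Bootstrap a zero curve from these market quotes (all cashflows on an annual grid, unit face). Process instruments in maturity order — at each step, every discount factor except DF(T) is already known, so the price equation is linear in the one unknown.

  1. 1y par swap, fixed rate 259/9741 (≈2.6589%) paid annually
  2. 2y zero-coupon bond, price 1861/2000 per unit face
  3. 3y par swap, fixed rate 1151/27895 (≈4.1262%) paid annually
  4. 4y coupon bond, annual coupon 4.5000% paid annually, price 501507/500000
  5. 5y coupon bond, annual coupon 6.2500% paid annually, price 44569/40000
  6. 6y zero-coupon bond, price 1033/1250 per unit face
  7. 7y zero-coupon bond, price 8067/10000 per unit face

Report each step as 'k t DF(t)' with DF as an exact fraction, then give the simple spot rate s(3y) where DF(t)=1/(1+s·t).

1 1 9741/10000
2 2 1861/2000
3 3 8849/10000
4 4 8397/10000
5 5 522/625
6 6 1033/1250
7 7 8067/10000
s(3y) = (1/(8849/10000) − 1)/(3) = 1151/26547 ≈ 4.3357%

step 1 [1y] swap r/1=259/9741: DF=(1 − 259/9741·(0))/(1+259/9741) = 9741/10000 ≈ 0.974100
step 2 [2y] zero: DF = P = 1861/2000 ≈ 0.930500
step 3 [3y] swap r/1=1151/27895: DF=(1 − 1151/27895·(0.974100+0.930500))/(1+1151/27895) = 8849/10000 ≈ 0.884900
step 4 [4y] bond c/1=9/200: DF=(501507/500000 − 9/200·(0.974100+0.930500+0.884900))/(1+9/200) = 8397/10000 ≈ 0.839700
step 5 [5y] bond c/1=1/16: DF=(44569/40000 − 1/16·(0.974100+0.930500+0.884900+0.839700))/(1+1/16) = 522/625 ≈ 0.835200
step 6 [6y] zero: DF = P = 1033/1250 ≈ 0.826400
step 7 [7y] zero: DF = P = 8067/10000 ≈ 0.806700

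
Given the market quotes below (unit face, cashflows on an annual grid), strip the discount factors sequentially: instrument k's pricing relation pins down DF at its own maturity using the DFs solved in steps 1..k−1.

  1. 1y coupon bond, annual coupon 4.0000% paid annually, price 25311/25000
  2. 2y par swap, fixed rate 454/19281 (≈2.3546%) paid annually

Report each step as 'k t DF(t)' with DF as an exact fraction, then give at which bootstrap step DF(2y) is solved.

step 1 [1y] bond c/1=1/25: DF=(25311/25000 − 1/25·(0))/(1+1/25) = 1947/2000 ≈ 0.973500
step 2 [2y] swap r/1=454/19281: DF=(1 − 454/19281·(0.973500))/(1+454/19281) = 4773/5000 ≈ 0.954600

1 1 1947/2000
2 2 4773/5000
DF(2y) is solved at step 2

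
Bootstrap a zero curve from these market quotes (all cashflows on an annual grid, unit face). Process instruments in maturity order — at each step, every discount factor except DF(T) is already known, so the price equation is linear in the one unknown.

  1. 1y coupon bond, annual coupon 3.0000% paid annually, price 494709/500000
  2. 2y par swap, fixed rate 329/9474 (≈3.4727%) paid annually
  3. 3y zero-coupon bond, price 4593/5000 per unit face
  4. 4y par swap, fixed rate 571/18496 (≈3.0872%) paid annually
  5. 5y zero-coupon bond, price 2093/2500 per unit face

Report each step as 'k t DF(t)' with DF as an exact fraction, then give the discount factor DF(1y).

1 1 4803/5000
2 2 4671/5000
3 3 4593/5000
4 4 4429/5000
5 5 2093/2500
DF(1y) = 4803/5000 ≈ 0.960600

step 1 [1y] bond c/1=3/100: DF=(494709/500000 − 3/100·(0))/(1+3/100) = 4803/5000 ≈ 0.960600
step 2 [2y] swap r/1=329/9474: DF=(1 − 329/9474·(0.960600))/(1+329/9474) = 4671/5000 ≈ 0.934200
step 3 [3y] zero: DF = P = 4593/5000 ≈ 0.918600
step 4 [4y] swap r/1=571/18496: DF=(1 − 571/18496·(0.960600+0.934200+0.918600))/(1+571/18496) = 4429/5000 ≈ 0.885800
step 5 [5y] zero: DF = P = 2093/2500 ≈ 0.837200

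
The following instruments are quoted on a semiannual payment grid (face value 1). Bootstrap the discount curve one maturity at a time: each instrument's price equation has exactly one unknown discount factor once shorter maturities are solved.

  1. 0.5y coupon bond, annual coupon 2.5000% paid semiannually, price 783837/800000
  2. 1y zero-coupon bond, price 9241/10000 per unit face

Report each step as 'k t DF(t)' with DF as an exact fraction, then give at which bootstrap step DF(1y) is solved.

step 1 [0.5y] bond c/2=1/80: DF=(783837/800000 − 1/80·(0))/(1+1/80) = 9677/10000 ≈ 0.967700
step 2 [1y] zero: DF = P = 9241/10000 ≈ 0.924100

1 1/2 9677/10000
2 1 9241/10000
DF(1y) is solved at step 2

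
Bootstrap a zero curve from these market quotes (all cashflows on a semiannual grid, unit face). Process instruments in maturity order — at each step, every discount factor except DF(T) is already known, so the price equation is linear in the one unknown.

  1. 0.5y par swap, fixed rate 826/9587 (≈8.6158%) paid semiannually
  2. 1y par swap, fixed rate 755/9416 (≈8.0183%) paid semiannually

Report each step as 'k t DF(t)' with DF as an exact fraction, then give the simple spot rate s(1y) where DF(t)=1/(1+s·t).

step 1 [0.5y] swap r/2=413/9587: DF=(1 − 413/9587·(0))/(1+413/9587) = 9587/10000 ≈ 0.958700
step 2 [1y] swap r/2=755/18832: DF=(1 − 755/18832·(0.958700))/(1+755/18832) = 1849/2000 ≈ 0.924500

1 1/2 9587/10000
2 1 1849/2000
s(1y) = (1/(1849/2000) − 1)/(1) = 151/1849 ≈ 8.1666%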